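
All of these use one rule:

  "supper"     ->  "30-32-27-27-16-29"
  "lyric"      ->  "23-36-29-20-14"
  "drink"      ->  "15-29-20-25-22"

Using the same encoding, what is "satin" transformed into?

Each letter is replaced by its alphabet position (a=1..z=26) + 11.
Applying it to satin: s=19→30, a=1→12, t=20→31, i=9→20, n=14→25.

30-12-31-20-25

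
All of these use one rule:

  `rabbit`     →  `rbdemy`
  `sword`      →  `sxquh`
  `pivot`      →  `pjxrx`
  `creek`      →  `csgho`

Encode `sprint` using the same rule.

Letter i (0-indexed) is shifted by i+0, so successive shifts are 0, 1, 2, ….
On sprint: s+0=s, p+1=q, r+2=t, i+3=l, n+4=r, t+5=y.

sqtlry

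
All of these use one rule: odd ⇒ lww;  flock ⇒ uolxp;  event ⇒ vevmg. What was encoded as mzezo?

Letters are reflected about the middle of the alphabet (position → 25−position): Atbash.
Reversing it on mzezo: m↔n, z↔a, e↔v, z↔a, o↔l.

naval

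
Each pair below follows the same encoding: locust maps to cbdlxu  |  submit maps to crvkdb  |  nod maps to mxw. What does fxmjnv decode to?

The output letters match the input read backwards, each shifted +9: locust reversed is tsucol. Read the word backwards and shift each letter +9.
Undoing it on fxmjnv: shift back: f−9=w, x−9=o, m−9=d, j−9=a, n−9=e, v−9=m → wodaem; then reverse → meadow.

meadow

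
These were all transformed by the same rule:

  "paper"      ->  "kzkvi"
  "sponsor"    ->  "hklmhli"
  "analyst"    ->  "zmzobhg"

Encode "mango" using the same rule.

nzmtl

Each pair mirrors across the alphabet (p↔k, a↔z, p↔k): positions sum to 25. Letters are reflected about the middle of the alphabet (position → 25−position): Atbash.
For mango: m↔n, a↔z, n↔m, g↔t, o↔l.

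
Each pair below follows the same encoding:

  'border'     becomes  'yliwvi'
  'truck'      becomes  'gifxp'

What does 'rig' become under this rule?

Each pair mirrors across the alphabet (b↔y, o↔l, r↔i): positions sum to 25. Letters are reflected about the middle of the alphabet (position → 25−position): Atbash.
On rig: r↔i, i↔r, g↔t.

irt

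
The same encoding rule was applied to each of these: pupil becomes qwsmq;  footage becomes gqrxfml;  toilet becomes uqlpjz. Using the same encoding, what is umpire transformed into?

vosmwk

In pupil: p→q is +1, u→w is +2, p→s is +3, i→m is +4 — the shift increases by 1 each position. The shift increases by 1 at each position, starting from +1: 1, 2, 3, ….
For umpire: u+1=v, m+2=o, p+3=s, i+4=m, r+5=w, e+6=k.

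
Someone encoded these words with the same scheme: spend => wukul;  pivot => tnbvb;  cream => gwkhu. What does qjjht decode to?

In spend: s→w is +4, p→u is +5, e→k is +6, n→u is +7 — the shift increases by 1 each position. Each letter shifts forward by (position + 4), i.e. 4, 5, 6, … — the shift grows by one for each successive letter.
Reversing it on qjjht: q−4=m, j−5=e, j−6=d, h−7=a, t−8=l.

medal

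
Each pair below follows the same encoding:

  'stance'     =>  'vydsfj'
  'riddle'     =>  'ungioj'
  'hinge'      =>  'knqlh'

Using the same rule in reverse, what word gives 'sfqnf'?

Shifts by position in stance: pos 0: s→v (+3), pos 1: t→y (+5), pos 2: a→d (+3), pos 3: n→s (+5) — repeating every 2. A repeating key of period 2 is used — shifts +3, +5 over and over.
Undoing it on sfqnf: s−3=p, f−5=a, q−3=n, n−5=i, f−3=c.

panic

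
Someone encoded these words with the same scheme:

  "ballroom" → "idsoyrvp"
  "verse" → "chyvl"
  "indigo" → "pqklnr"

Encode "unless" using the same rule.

bqshzv

Shifts by position in ballroom: pos 0: b→i (+7), pos 1: a→d (+3), pos 2: l→s (+7), pos 3: l→o (+3) — repeating every 2. A repeating key of period 2 is used — shifts +7, +3 over and over.
On unless: u+7=b, n+3=q, l+7=s, e+3=h, s+7=z, s+3=v.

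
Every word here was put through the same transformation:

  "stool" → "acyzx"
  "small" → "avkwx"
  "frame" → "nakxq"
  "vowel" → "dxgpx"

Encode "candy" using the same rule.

In stool: s→a is +8, t→c is +9, o→y is +10, o→z is +11 — the shift increases by 1 each position. The shift increases by 1 at each position, starting from +8: 8, 9, 10, ….
Applying it to candy: c+8=k, a+9=j, n+10=x, d+11=o, y+12=k.

kjxok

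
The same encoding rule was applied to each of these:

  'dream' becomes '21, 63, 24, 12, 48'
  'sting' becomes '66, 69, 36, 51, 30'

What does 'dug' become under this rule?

With a=1..z=26, the number is 3·pos + 9.
On dug: d=4→21, u=21→72, g=7→30.

21, 72, 30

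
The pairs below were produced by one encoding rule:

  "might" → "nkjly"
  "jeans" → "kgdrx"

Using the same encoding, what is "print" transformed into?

qtlry

In might: m→n is +1, i→k is +2, g→j is +3, h→l is +4 — the shift increases by 1 each position. Each letter shifts forward by (position + 1), i.e. 1, 2, 3, … — the shift grows by one for each successive letter.
On print: p+1=q, r+2=t, i+3=l, n+4=r, t+5=y.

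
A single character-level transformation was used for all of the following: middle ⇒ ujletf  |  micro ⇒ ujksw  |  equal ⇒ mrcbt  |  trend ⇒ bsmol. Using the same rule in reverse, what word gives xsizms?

prayer

Shifts by position in middle: pos 0: m→u (+8), pos 1: i→j (+1), pos 2: d→l (+8), pos 3: d→e (+1) — repeating every 2. A repeating key of period 2 is used — shifts +8, +1 over and over.
Reversing it on xsizms: x−8=p, s−1=r, i−8=a, z−1=y, m−8=e, s−1=r.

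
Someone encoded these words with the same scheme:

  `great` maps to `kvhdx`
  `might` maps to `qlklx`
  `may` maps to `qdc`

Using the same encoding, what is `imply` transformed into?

Two shifts are in play — +3 for a/e/i/o/u, +4 for every other letter.
Applying it to imply: i(vowel)+3=l, m(cons)+4=q, p(cons)+4=t, l(cons)+4=p, y(cons)+4=c.

lqtpc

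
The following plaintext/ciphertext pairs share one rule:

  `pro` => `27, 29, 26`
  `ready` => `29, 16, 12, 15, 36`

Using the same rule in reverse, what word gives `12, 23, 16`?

Each letter is replaced by its alphabet position (a=1..z=26) + 11.
Decoding 12, 23, 16: 12→(12−11)÷1=1=a, 23→(23−11)÷1=12=l, 16→(16−11)÷1=5=e.

ale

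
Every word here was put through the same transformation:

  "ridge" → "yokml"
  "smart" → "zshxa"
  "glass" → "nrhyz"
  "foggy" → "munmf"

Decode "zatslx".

summer

Shifts by position in ridge: pos 0: r→y (+7), pos 1: i→o (+6), pos 2: d→k (+7), pos 3: g→m (+6) — repeating every 2. It's a Vigenère-style cipher with numeric key [7,6]: position i shifts by key[i mod 2].
Undoing it on zatslx: z−7=s, a−6=u, t−7=m, s−6=m, l−7=e, x−6=r.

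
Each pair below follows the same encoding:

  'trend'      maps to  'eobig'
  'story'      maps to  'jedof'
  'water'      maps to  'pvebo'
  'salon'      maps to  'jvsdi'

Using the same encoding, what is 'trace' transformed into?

eovlb

t(19)→e(4) and r(17)→o(14) fit y≡21x+21 (mod 26); the inverse of 21 mod 26 is 5. This is an affine cipher: with a=0,…,z=25, each position x becomes (21x+21) mod 26.
On trace: t(19)→21·19+21≡4=e; r(17)→21·17+21≡14=o; a(0)→21·0+21≡21=v; c(2)→21·2+21≡11=l; e(4)→21·4+21≡1=b (all mod 26).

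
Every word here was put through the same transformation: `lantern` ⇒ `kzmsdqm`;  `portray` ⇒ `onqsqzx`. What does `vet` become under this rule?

uds

Compare letters: l→k is +25, a→z is +25, n→m is +25 — a constant shift. Every letter moves 25 places later in the alphabet, wrapping around z→a.
For vet: v+25=u, e+25=d, t+25=s.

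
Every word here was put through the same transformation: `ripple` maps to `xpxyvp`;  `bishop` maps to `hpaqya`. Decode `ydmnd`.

sweet

Each letter shifts forward by (position + 6), i.e. 6, 7, 8, … — the shift grows by one for each successive letter.
Undoing it on ydmnd: y−6=s, d−7=w, m−8=e, n−9=e, d−10=t.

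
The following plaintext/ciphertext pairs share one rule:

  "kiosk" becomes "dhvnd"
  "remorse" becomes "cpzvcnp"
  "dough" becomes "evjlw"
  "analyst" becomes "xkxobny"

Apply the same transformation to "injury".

k(10)→d(3) and i(8)→h(7) fit y≡11x+23 (mod 26); the inverse of 11 mod 26 is 19. Each letter's alphabet position (a=0..z=25) is mapped through 11·x+23 mod 26 — an affine cipher.
For injury: i(8)→11·8+23≡7=h; n(13)→11·13+23≡10=k; j(9)→11·9+23≡18=s; u(20)→11·20+23≡9=j; r(17)→11·17+23≡2=c; y(24)→11·24+23≡1=b (all mod 26).

hksjcb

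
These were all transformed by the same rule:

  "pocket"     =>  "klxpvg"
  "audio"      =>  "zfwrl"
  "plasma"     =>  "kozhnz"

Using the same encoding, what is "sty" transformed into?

Each pair mirrors across the alphabet (p↔k, o↔l, c↔x): positions sum to 25. Each letter is replaced by its mirror in the alphabet: a↔z, b↔y, c↔x, and so on (the Atbash cipher).
On sty: s↔h, t↔g, y↔b.

hgb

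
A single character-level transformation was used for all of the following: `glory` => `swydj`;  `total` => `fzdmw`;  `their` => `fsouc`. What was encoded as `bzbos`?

porch

The shifts repeat in a cycle of length 3: positions 0,1,… shift by +12, +11, +10, then the pattern repeats.
Decoding bzbos: b−12=p, z−11=o, b−10=r, o−12=c, s−11=h.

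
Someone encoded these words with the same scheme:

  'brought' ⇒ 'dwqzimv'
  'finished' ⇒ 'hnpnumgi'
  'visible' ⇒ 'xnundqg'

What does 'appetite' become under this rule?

curjvnvj

Shifts by position in brought: pos 0: b→d (+2), pos 1: r→w (+5), pos 2: o→q (+2), pos 3: u→z (+5) — repeating every 2. A repeating key of period 2 is used — shifts +2, +5 over and over.
Applying it to appetite: a+2=c, p+5=u, p+2=r, e+5=j, t+2=v, i+5=n, t+2=v, e+5=j.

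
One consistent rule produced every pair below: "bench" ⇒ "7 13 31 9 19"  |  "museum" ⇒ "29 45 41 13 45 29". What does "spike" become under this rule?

b(#2)→7 and e(#5)→13: differences scale by 2, so n = 2·pos + 3. The formula is n = 2×(alphabet index, a=1) + 3.
For spike: s=19→41, p=16→35, i=9→21, k=11→25, e=5→13.

41 35 21 25 13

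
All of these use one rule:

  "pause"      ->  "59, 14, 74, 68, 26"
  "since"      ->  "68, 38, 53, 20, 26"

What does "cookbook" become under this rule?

With a=1..z=26, the number is 3·pos + 11.
On cookbook: c=3→20, o=15→56, o=15→56, k=11→44, b=2→17, o=15→56, o=15→56, k=11→44.

20, 56, 56, 44, 17, 56, 56, 44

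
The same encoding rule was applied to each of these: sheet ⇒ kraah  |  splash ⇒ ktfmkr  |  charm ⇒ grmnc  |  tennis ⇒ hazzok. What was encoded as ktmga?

space

s(18)→k(10) and h(7)→r(17) fit y≡23x+12 (mod 26); the inverse of 23 mod 26 is 17. Each letter's alphabet position (a=0..z=25) is mapped through 23·x+12 mod 26 — an affine cipher.
Undoing it on ktmga: k(10)→17·(10−12)≡18=s; t(19)→17·(19−12)≡15=p; m(12)→17·(12−12)≡0=a; g(6)→17·(6−12)≡2=c; a(0)→17·(0−12)≡4=e (all mod 26).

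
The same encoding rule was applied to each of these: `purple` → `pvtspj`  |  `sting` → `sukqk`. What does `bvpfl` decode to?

bunch

Letter i (0-indexed) is shifted by i+0, so successive shifts are 0, 1, 2, ….
Undoing it on bvpfl: b−0=b, v−1=u, p−2=n, f−3=c, l−4=h.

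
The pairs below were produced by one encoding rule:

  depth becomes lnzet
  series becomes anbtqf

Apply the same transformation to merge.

unbrq

In depth: d→l is +8, e→n is +9, p→z is +10, t→e is +11 — the shift increases by 1 each position. Letter i (0-indexed) is shifted by i+8, so successive shifts are 8, 9, 10, ….
Applying it to merge: m+8=u, e+9=n, r+10=b, g+11=r, e+12=q.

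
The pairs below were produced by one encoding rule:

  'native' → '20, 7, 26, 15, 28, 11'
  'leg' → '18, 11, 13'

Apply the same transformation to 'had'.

14, 7, 10

n is letter #14 and maps to 20: an offset of 6. Letters become their 1-based position plus 6 (so a→7, b→8, …).
On had: h=8→14, a=1→7, d=4→10.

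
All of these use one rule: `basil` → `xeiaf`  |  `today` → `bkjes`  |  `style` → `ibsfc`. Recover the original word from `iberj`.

stand

Treating letters as 0–25, the rule is x ↦ 19x + 4 (mod 26).
Decoding iberj: i(8)→11·(8−4)≡18=s; b(1)→11·(1−4)≡19=t; e(4)→11·(4−4)≡0=a; r(17)→11·(17−4)≡13=n; j(9)→11·(9−4)≡3=d (all mod 26).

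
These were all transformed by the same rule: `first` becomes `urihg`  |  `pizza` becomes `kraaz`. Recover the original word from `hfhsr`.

sushi

Each pair mirrors across the alphabet (f↔u, i↔r, r↔i): positions sum to 25. Letters are reflected about the middle of the alphabet (position → 25−position): Atbash.
Reversing it on hfhsr: h↔s, f↔u, h↔s, s↔h, r↔i.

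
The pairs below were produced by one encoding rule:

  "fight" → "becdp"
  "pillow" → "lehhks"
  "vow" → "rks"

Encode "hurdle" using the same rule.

Compare letters: f→b is +22, i→e is +22, g→c is +22 — a constant shift. It's a constant shift of +22 (ROT22).
Applying it to hurdle: h+22=d, u+22=q, r+22=n, d+22=z, l+22=h, e+22=a.

dqnzha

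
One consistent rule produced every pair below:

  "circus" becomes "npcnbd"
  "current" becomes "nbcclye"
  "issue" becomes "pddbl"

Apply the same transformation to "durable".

obchmwl

Vowels shift forward by 7 and consonants shift forward by 11.
On durable: d(cons)+11=o, u(vowel)+7=b, r(cons)+11=c, a(vowel)+7=h, b(cons)+11=m, l(cons)+11=w, e(vowel)+7=l.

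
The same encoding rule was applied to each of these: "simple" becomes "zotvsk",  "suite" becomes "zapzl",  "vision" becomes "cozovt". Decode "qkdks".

jewel

Shifts by position in simple: pos 0: s→z (+7), pos 1: i→o (+6), pos 2: m→t (+7), pos 3: p→v (+6) — repeating every 2. The shifts repeat in a cycle of length 2: positions 0,1,… shift by +7, +6, then the pattern repeats.
Reversing it on qkdks: q−7=j, k−6=e, d−7=w, k−6=e, s−7=l.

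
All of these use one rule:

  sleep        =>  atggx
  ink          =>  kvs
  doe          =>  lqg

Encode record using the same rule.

zgkqzl

The shift depends on letter class: consonant s→a is +8, but vowel e→g is +2. Vowels shift forward by 2 and consonants shift forward by 8.
For record: r(cons)+8=z, e(vowel)+2=g, c(cons)+8=k, o(vowel)+2=q, r(cons)+8=z, d(cons)+8=l.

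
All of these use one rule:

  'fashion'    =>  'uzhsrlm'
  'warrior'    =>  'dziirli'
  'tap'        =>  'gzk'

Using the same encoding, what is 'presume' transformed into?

kivhfnv

This is the alphabet-reversal cipher (Atbash): a becomes z, b becomes y, etc.
For presume: p↔k, r↔i, e↔v, s↔h, u↔f, m↔n, e↔v.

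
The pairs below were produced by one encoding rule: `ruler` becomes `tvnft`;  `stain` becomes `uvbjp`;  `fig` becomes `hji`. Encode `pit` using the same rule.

The shift depends on letter class: consonant r→t is +2, but vowel u→v is +1. Two shifts are in play — +1 for a/e/i/o/u, +2 for every other letter.
On pit: p(cons)+2=r, i(vowel)+1=j, t(cons)+2=v.

rjv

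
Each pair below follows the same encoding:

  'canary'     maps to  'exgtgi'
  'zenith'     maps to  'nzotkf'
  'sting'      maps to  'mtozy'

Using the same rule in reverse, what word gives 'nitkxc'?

wrench

The output letters match the input read backwards, each shifted +6: canary reversed is yranac. The word is reversed, then every letter is shifted forward by 6.
Undoing it on nitkxc: shift back: n−6=h, i−6=c, t−6=n, k−6=e, x−6=r, c−6=w → hcnerw; then reverse → wrench.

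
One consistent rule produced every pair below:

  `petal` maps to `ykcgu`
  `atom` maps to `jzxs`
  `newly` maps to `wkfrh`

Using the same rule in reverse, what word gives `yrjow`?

Shifts by position in petal: pos 0: p→y (+9), pos 1: e→k (+6), pos 2: t→c (+9), pos 3: a→g (+6) — repeating every 2. The shifts repeat in a cycle of length 2: positions 0,1,… shift by +9, +6, then the pattern repeats.
Reversing it on yrjow: y−9=p, r−6=l, j−9=a, o−6=i, w−9=n.

plain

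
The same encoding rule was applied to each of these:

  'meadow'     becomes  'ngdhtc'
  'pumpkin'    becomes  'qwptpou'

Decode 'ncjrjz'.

In meadow: m→n is +1, e→g is +2, a→d is +3, d→h is +4 — the shift increases by 1 each position. The shift increases by 1 at each position, starting from +1: 1, 2, 3, ….
Reversing it on ncjrjz: n−1=m, c−2=a, j−3=g, r−4=n, j−5=e, z−6=t.

magnet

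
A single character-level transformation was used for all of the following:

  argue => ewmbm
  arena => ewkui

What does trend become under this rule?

In argue: a→e is +4, r→w is +5, g→m is +6, u→b is +7 — the shift increases by 1 each position. Each letter shifts forward by (position + 4), i.e. 4, 5, 6, … — the shift grows by one for each successive letter.
For trend: t+4=x, r+5=w, e+6=k, n+7=u, d+8=l.

xwkul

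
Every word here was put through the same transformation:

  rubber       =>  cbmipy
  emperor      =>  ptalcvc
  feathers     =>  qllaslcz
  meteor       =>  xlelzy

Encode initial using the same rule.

Shifts by position in rubber: pos 0: r→c (+11), pos 1: u→b (+7), pos 2: b→m (+11), pos 3: b→i (+7) — repeating every 2. The shifts repeat in a cycle of length 2: positions 0,1,… shift by +11, +7, then the pattern repeats.
On initial: i+11=t, n+7=u, i+11=t, t+7=a, i+11=t, a+7=h, l+11=w.

tutathw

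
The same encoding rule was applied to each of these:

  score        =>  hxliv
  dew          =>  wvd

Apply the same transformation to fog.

Each pair mirrors across the alphabet (s↔h, c↔x, o↔l): positions sum to 25. Each letter is replaced by its mirror in the alphabet: a↔z, b↔y, c↔x, and so on (the Atbash cipher).
For fog: f↔u, o↔l, g↔t.

ult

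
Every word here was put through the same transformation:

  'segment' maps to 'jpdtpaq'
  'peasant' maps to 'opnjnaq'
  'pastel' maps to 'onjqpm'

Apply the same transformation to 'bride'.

s(18)→j(9) and e(4)→p(15) fit y≡7x+13 (mod 26); the inverse of 7 mod 26 is 15. Treating letters as 0–25, the rule is x ↦ 7x + 13 (mod 26).
On bride: b(1)→7·1+13≡20=u; r(17)→7·17+13≡2=c; i(8)→7·8+13≡17=r; d(3)→7·3+13≡8=i; e(4)→7·4+13≡15=p (all mod 26).

ucrip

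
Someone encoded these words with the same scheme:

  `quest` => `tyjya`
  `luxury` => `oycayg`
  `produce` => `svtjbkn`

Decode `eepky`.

In quest: q→t is +3, u→y is +4, e→j is +5, s→y is +6 — the shift increases by 1 each position. Each letter shifts forward by (position + 3), i.e. 3, 4, 5, … — the shift grows by one for each successive letter.
Undoing it on eepky: e−3=b, e−4=a, p−5=k, k−6=e, y−7=r.

baker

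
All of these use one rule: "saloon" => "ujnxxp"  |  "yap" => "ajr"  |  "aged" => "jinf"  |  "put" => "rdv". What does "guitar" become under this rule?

Vowels shift forward by 9 and consonants shift forward by 2.
Applying it to guitar: g(cons)+2=i, u(vowel)+9=d, i(vowel)+9=r, t(cons)+2=v, a(vowel)+9=j, r(cons)+2=t.

idrvjt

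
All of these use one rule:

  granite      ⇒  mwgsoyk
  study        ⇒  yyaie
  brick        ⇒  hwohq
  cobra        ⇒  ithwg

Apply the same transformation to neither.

Shifts by position in granite: pos 0: g→m (+6), pos 1: r→w (+5), pos 2: a→g (+6), pos 3: n→s (+5) — repeating every 2. The shifts repeat in a cycle of length 2: positions 0,1,… shift by +6, +5, then the pattern repeats.
For neither: n+6=t, e+5=j, i+6=o, t+5=y, h+6=n, e+5=j, r+6=x.

tjoynjx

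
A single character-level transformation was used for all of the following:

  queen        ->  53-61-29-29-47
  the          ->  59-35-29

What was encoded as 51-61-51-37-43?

Each letter becomes 2×(its alphabet position, a=1..z=26) + 19.
Reversing it on 51-61-51-37-43: 51→(51−19)÷2=16=p, 61→(61−19)÷2=21=u, 51→(51−19)÷2=16=p, 37→(37−19)÷2=9=i, 43→(43−19)÷2=12=l.

pupil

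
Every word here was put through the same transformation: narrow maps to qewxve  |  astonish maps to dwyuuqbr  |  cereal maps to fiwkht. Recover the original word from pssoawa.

In narrow: n→q is +3, a→e is +4, r→w is +5, r→x is +6 — the shift increases by 1 each position. Letter i (0-indexed) is shifted by i+3, so successive shifts are 3, 4, 5, ….
Reversing it on pssoawa: p−3=m, s−4=o, s−5=n, o−6=i, a−7=t, w−8=o, a−9=r.

monitor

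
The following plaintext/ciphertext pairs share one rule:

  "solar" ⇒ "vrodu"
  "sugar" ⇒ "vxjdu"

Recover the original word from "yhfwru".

vector

Compare letters: s→v is +3, o→r is +3, l→o is +3 — a constant shift. Each letter is shifted forward by 3 in the alphabet (a Caesar shift of +3).
Decoding yhfwru: y−3=v, h−3=e, f−3=c, w−3=t, r−3=o, u−3=r.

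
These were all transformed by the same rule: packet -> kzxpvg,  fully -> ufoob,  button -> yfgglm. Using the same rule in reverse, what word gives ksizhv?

Each pair mirrors across the alphabet (p↔k, a↔z, c↔x): positions sum to 25. Letters are reflected about the middle of the alphabet (position → 25−position): Atbash.
Decoding ksizhv: k↔p, s↔h, i↔r, z↔a, h↔s, v↔e.

phrase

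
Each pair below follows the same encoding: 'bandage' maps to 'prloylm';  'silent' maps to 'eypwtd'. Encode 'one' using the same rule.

pyz

The word is reversed, then every letter is shifted forward by 11.
For one: reverse → eno; then shift: e+11=p, n+11=y, o+11=z.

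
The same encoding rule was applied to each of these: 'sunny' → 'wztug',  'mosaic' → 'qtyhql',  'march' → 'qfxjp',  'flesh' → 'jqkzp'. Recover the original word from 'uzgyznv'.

quarrel

In sunny: s→w is +4, u→z is +5, n→t is +6, n→u is +7 — the shift increases by 1 each position. The shift increases by 1 at each position, starting from +4: 4, 5, 6, ….
Reversing it on uzgyznv: u−4=q, z−5=u, g−6=a, y−7=r, z−8=r, n−9=e, v−10=l.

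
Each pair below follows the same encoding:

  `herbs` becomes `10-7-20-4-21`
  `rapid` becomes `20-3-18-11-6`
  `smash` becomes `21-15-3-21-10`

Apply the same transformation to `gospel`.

h is letter #8 and maps to 10: an offset of 2. Letters become their 1-based position plus 2 (so a→3, b→4, …).
On gospel: g=7→9, o=15→17, s=19→21, p=16→18, e=5→7, l=12→14.

9-17-21-18-7-14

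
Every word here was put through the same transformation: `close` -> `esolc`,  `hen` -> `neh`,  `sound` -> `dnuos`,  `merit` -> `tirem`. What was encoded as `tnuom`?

The output letters match the input read backwards: close reversed is esolc. It's just the letters in reverse order.
Undoing it on tnuom: then reverse → mount.

mount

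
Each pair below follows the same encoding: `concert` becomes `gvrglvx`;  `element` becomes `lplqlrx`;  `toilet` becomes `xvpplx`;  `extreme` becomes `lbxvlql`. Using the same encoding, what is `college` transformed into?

The shift depends on letter class: consonant c→g is +4, but vowel o→v is +7. Vowels shift forward by 7 and consonants shift forward by 4.
On college: c(cons)+4=g, o(vowel)+7=v, l(cons)+4=p, l(cons)+4=p, e(vowel)+7=l, g(cons)+4=k, e(vowel)+7=l.

gvpplkl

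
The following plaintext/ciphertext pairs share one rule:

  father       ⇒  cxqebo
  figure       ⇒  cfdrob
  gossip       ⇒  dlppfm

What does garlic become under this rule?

Compare letters: f→c is +23, a→x is +23, t→q is +23 — a constant shift. It's a constant shift of +23 (ROT23).
Applying it to garlic: g+23=d, a+23=x, r+23=o, l+23=i, i+23=f, c+23=z.

dxoifz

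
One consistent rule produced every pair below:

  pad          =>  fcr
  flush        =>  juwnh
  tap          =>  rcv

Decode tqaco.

mayor

The output letters match the input read backwards, each shifted +2: pad reversed is dap. The word is reversed, then every letter is shifted forward by 2.
Decoding tqaco: shift back: t−2=r, q−2=o, a−2=y, c−2=a, o−2=m → royam; then reverse → mayor.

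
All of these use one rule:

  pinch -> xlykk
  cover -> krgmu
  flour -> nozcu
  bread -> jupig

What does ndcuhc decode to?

farmer

A repeating key of period 3 is used — shifts +8, +3, +11 over and over.
Decoding ndcuhc: n−8=f, d−3=a, c−11=r, u−8=m, h−3=e, c−11=r.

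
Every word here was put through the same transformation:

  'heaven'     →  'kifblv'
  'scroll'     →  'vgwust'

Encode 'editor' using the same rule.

hhnzvz

In heaven: h→k is +3, e→i is +4, a→f is +5, v→b is +6 — the shift increases by 1 each position. Letter i (0-indexed) is shifted by i+3, so successive shifts are 3, 4, 5, ….
On editor: e+3=h, d+4=h, i+5=n, t+6=z, o+7=v, r+8=z.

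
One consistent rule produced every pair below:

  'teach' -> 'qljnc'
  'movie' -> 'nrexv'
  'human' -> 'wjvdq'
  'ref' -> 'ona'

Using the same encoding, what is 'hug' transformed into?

pdq

The output letters match the input read backwards, each shifted +9: teach reversed is hcaet. Read the word backwards and shift each letter +9.
For hug: reverse → guh; then shift: g+9=p, u+9=d, h+9=q.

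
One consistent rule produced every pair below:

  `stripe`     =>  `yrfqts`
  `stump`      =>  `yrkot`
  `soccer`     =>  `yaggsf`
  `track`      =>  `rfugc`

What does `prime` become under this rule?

tfqos

s(18)→y(24) and t(19)→r(17) fit y≡19x+20 (mod 26); the inverse of 19 mod 26 is 11. Treating letters as 0–25, the rule is x ↦ 19x + 20 (mod 26).
Applying it to prime: p(15)→19·15+20≡19=t; r(17)→19·17+20≡5=f; i(8)→19·8+20≡16=q; m(12)→19·12+20≡14=o; e(4)→19·4+20≡18=s (all mod 26).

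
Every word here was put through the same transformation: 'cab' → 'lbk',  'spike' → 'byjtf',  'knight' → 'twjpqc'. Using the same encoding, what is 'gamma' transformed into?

pbvvb

The shift depends on letter class: consonant c→l is +9, but vowel a→b is +1. The rule splits by letter class: vowels +1, consonants +9.
For gamma: g(cons)+9=p, a(vowel)+1=b, m(cons)+9=v, m(cons)+9=v, a(vowel)+1=b.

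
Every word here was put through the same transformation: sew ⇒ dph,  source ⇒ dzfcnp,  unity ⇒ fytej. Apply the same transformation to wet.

Compare letters: s→d is +11, e→p is +11, w→h is +11 — a constant shift. This is a Caesar cipher with shift 11.
Applying it to wet: w+11=h, e+11=p, t+11=e.

hpe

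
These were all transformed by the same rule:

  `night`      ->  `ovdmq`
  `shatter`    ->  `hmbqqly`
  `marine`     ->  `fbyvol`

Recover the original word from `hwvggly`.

slipper

This is an affine cipher: with a=0,…,z=25, each position x becomes (9x+1) mod 26.
Decoding hwvggly: h(7)→3·(7−1)≡18=s; w(22)→3·(22−1)≡11=l; v(21)→3·(21−1)≡8=i; g(6)→3·(6−1)≡15=p; g(6)→3·(6−1)≡15=p; l(11)→3·(11−1)≡4=e; y(24)→3·(24−1)≡17=r (all mod 26).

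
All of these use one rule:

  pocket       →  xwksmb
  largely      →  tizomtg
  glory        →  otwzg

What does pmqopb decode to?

Compare letters: p→x is +8, o→w is +8, c→k is +8 — a constant shift. This is a Caesar cipher with shift 8.
Reversing it on pmqopb: p−8=h, m−8=e, q−8=i, o−8=g, p−8=h, b−8=t.

height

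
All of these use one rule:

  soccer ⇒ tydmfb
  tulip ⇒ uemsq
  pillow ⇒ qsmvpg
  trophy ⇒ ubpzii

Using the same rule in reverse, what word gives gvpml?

Shifts by position in soccer: pos 0: s→t (+1), pos 1: o→y (+10), pos 2: c→d (+1), pos 3: c→m (+10) — repeating every 2. It's a Vigenère-style cipher with numeric key [1,10]: position i shifts by key[i mod 2].
Undoing it on gvpml: g−1=f, v−10=l, p−1=o, m−10=c, l−1=k.

flock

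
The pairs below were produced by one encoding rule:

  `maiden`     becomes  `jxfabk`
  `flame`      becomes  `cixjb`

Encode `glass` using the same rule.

This is a Caesar cipher with shift 23.
For glass: g+23=d, l+23=i, a+23=x, s+23=p, s+23=p.

dixpp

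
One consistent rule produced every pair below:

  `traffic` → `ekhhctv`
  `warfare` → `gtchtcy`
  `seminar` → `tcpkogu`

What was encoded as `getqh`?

Read the word backwards and shift each letter +2.
Undoing it on getqh: shift back: g−2=e, e−2=c, t−2=r, q−2=o, h−2=f → ecrof; then reverse → force.

force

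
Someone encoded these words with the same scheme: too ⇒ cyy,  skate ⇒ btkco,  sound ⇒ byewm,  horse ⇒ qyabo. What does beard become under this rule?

kokam

The rule splits by letter class: vowels +10, consonants +9.
For beard: b(cons)+9=k, e(vowel)+10=o, a(vowel)+10=k, r(cons)+9=a, d(cons)+9=m.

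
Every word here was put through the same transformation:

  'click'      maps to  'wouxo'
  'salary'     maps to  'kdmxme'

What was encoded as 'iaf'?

The word is reversed, then every letter is shifted forward by 12.
Reversing it on iaf: shift back: i−12=w, a−12=o, f−12=t → wot; then reverse → tow.

tow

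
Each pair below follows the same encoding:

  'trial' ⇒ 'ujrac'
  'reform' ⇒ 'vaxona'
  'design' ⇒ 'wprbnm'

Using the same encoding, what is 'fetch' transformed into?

qlcno

The output letters match the input read backwards, each shifted +9: trial reversed is lairt. Two steps: reverse the string, then apply a Caesar shift of +9.
On fetch: reverse → hctef; then shift: h+9=q, c+9=l, t+9=c, e+9=n, f+9=o.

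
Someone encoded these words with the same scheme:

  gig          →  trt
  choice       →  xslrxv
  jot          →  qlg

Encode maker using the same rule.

nzpvi

Each pair mirrors across the alphabet (g↔t, i↔r, g↔t): positions sum to 25. Letters are reflected about the middle of the alphabet (position → 25−position): Atbash.
For maker: m↔n, a↔z, k↔p, e↔v, r↔i.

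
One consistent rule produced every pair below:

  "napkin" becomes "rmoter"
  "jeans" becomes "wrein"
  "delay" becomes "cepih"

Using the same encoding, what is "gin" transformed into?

rmk

The output letters match the input read backwards, each shifted +4: napkin reversed is nikpan. Read the word backwards and shift each letter +4.
For gin: reverse → nig; then shift: n+4=r, i+4=m, g+4=k.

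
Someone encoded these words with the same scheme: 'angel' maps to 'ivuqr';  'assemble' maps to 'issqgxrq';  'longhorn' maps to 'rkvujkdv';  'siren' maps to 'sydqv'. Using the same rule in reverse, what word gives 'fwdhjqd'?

further

a(0)→i(8) and n(13)→v(21) fit y≡15x+8 (mod 26); the inverse of 15 mod 26 is 7. Treating letters as 0–25, the rule is x ↦ 15x + 8 (mod 26).
Decoding fwdhjqd: f(5)→7·(5−8)≡5=f; w(22)→7·(22−8)≡20=u; d(3)→7·(3−8)≡17=r; h(7)→7·(7−8)≡19=t; j(9)→7·(9−8)≡7=h; q(16)→7·(16−8)≡4=e; d(3)→7·(3−8)≡17=r (all mod 26).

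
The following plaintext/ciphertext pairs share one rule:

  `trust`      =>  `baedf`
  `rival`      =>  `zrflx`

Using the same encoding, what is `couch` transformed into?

kxent

The shift increases by 1 at each position, starting from +8: 8, 9, 10, ….
On couch: c+8=k, o+9=x, u+10=e, c+11=n, h+12=t.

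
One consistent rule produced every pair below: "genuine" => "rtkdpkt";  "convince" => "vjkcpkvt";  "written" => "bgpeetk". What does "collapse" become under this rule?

vjmmxift

This is an affine cipher: with a=0,…,z=25, each position x becomes (25x+23) mod 26.
Applying it to collapse: c(2)→25·2+23≡21=v; o(14)→25·14+23≡9=j; l(11)→25·11+23≡12=m; l(11)→25·11+23≡12=m; a(0)→25·0+23≡23=x; p(15)→25·15+23≡8=i; s(18)→25·18+23≡5=f; e(4)→25·4+23≡19=t (all mod 26).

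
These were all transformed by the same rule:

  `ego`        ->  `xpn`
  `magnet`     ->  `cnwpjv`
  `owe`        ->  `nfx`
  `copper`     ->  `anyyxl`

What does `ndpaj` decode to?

The output letters match the input read backwards, each shifted +9: ego reversed is oge. Two steps: reverse the string, then apply a Caesar shift of +9.
Decoding ndpaj: shift back: n−9=e, d−9=u, p−9=g, a−9=r, j−9=a → eugra; then reverse → argue.

argue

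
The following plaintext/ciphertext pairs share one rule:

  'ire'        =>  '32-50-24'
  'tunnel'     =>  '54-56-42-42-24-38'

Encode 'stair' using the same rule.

52-54-16-32-50

i(#9)→32 and r(#18)→50: differences scale by 2, so n = 2·pos + 14. Each letter becomes 2×(its alphabet position, a=1..z=26) + 14.
On stair: s=19→52, t=20→54, a=1→16, i=9→32, r=18→50.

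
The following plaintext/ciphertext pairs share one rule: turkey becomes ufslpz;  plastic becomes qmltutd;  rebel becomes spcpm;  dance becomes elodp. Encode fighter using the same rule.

gthiups

The shift depends on letter class: consonant t→u is +1, but vowel u→f is +11. The rule splits by letter class: vowels +11, consonants +1.
Applying it to fighter: f(cons)+1=g, i(vowel)+11=t, g(cons)+1=h, h(cons)+1=i, t(cons)+1=u, e(vowel)+11=p, r(cons)+1=s.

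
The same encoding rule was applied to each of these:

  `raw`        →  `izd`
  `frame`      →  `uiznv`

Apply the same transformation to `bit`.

Each pair mirrors across the alphabet (r↔i, a↔z, w↔d): positions sum to 25. Letters are reflected about the middle of the alphabet (position → 25−position): Atbash.
For bit: b↔y, i↔r, t↔g.

yrg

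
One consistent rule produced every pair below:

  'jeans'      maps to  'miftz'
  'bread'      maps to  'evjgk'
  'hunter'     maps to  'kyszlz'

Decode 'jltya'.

ghost

In jeans: j→m is +3, e→i is +4, a→f is +5, n→t is +6 — the shift increases by 1 each position. The shift increases by 1 at each position, starting from +3: 3, 4, 5, ….
Undoing it on jltya: j−3=g, l−4=h, t−5=o, y−6=s, a−7=t.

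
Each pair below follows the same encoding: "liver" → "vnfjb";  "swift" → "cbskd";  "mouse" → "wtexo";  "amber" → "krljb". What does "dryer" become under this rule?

Shifts by position in liver: pos 0: l→v (+10), pos 1: i→n (+5), pos 2: v→f (+10), pos 3: e→j (+5) — repeating every 2. It's a Vigenère-style cipher with numeric key [10,5]: position i shifts by key[i mod 2].
On dryer: d+10=n, r+5=w, y+10=i, e+5=j, r+10=b.

nwijb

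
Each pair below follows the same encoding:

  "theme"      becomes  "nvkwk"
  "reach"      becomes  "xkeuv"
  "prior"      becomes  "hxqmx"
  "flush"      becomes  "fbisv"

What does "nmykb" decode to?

t(19)→n(13) and h(7)→v(21) fit y≡21x+4 (mod 26); the inverse of 21 mod 26 is 5. Treating letters as 0–25, the rule is x ↦ 21x + 4 (mod 26).
Undoing it on nmykb: n(13)→5·(13−4)≡19=t; m(12)→5·(12−4)≡14=o; y(24)→5·(24−4)≡22=w; k(10)→5·(10−4)≡4=e; b(1)→5·(1−4)≡11=l (all mod 26).

towel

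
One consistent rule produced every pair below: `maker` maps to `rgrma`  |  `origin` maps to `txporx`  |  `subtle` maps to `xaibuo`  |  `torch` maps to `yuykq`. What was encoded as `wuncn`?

In maker: m→r is +5, a→g is +6, k→r is +7, e→m is +8 — the shift increases by 1 each position. Each letter shifts forward by (position + 5), i.e. 5, 6, 7, … — the shift grows by one for each successive letter.
Decoding wuncn: w−5=r, u−6=o, n−7=g, c−8=u, n−9=e.

rogue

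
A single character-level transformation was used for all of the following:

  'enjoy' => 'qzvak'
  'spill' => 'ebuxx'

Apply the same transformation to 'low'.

xai

This is a Caesar cipher with shift 12.
On low: l+12=x, o+12=a, w+12=i.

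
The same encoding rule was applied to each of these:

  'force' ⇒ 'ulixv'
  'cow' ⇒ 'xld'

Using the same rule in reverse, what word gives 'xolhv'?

Each pair mirrors across the alphabet (f↔u, o↔l, r↔i): positions sum to 25. This is the alphabet-reversal cipher (Atbash): a becomes z, b becomes y, etc.
Reversing it on xolhv: x↔c, o↔l, l↔o, h↔s, v↔e.

close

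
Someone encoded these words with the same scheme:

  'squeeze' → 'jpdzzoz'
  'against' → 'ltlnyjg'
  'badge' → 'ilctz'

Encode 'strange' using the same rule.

jgmlytz

s(18)→j(9) and q(16)→p(15) fit y≡23x+11 (mod 26); the inverse of 23 mod 26 is 17. Treating letters as 0–25, the rule is x ↦ 23x + 11 (mod 26).
For strange: s(18)→23·18+11≡9=j; t(19)→23·19+11≡6=g; r(17)→23·17+11≡12=m; a(0)→23·0+11≡11=l; n(13)→23·13+11≡24=y; g(6)→23·6+11≡19=t; e(4)→23·4+11≡25=z (all mod 26).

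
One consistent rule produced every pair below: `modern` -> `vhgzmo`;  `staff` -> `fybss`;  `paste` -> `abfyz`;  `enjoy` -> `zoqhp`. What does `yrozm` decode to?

m(12)→v(21) and o(14)→h(7) fit y≡19x+1 (mod 26); the inverse of 19 mod 26 is 11. This is an affine cipher: with a=0,…,z=25, each position x becomes (19x+1) mod 26.
Decoding yrozm: y(24)→11·(24−1)≡19=t; r(17)→11·(17−1)≡20=u; o(14)→11·(14−1)≡13=n; z(25)→11·(25−1)≡4=e; m(12)→11·(12−1)≡17=r (all mod 26).

tuner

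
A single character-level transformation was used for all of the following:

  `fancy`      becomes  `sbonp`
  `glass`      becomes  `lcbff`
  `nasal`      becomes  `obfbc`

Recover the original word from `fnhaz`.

scope

Treating letters as 0–25, the rule is x ↦ 19x + 1 (mod 26).
Reversing it on fnhaz: f(5)→11·(5−1)≡18=s; n(13)→11·(13−1)≡2=c; h(7)→11·(7−1)≡14=o; a(0)→11·(0−1)≡15=p; z(25)→11·(25−1)≡4=e (all mod 26).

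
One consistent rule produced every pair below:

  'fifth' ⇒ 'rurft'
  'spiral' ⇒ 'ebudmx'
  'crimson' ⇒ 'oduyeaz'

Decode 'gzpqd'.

under

Compare letters: f→r is +12, i→u is +12, f→r is +12 — a constant shift. Every letter moves 12 places later in the alphabet, wrapping around z→a.
Decoding gzpqd: g−12=u, z−12=n, p−12=d, q−12=e, d−12=r.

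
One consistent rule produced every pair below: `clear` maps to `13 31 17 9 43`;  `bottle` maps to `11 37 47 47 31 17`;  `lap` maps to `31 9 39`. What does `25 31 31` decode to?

ill

With a=1..z=26, the number is 2·pos + 7.
Decoding 25 31 31: 25→(25−7)÷2=9=i, 31→(31−7)÷2=12=l, 31→(31−7)÷2=12=l.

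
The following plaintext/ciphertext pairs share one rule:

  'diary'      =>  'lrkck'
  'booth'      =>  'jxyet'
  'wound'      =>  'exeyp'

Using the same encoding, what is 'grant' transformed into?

oakyf

In diary: d→l is +8, i→r is +9, a→k is +10, r→c is +11 — the shift increases by 1 each position. The shift increases by 1 at each position, starting from +8: 8, 9, 10, ….
On grant: g+8=o, r+9=a, a+10=k, n+11=y, t+12=f.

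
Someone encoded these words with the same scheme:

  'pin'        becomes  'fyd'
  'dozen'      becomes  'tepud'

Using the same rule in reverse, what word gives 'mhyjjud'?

Compare letters: p→f is +16, i→y is +16, n→d is +16 — a constant shift. Each letter is shifted forward by 16 in the alphabet (a Caesar shift of +16).
Reversing it on mhyjjud: m−16=w, h−16=r, y−16=i, j−16=t, j−16=t, u−16=e, d−16=n.

written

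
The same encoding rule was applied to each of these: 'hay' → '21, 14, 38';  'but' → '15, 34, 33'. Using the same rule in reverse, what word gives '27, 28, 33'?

not

h is letter #8 and maps to 21: an offset of 13. The number is (letter's place in the alphabet, a=1) + 13.
Decoding 27, 28, 33: 27→(27−13)÷1=14=n, 28→(28−13)÷1=15=o, 33→(33−13)÷1=20=t.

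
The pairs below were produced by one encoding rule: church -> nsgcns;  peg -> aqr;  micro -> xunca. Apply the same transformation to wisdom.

hudoax

The shift depends on letter class: consonant c→n is +11, but vowel u→g is +12. The rule splits by letter class: vowels +12, consonants +11.
Applying it to wisdom: w(cons)+11=h, i(vowel)+12=u, s(cons)+11=d, d(cons)+11=o, o(vowel)+12=a, m(cons)+11=x.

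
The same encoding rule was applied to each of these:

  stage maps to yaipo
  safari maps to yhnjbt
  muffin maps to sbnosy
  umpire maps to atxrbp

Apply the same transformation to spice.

In stage: s→y is +6, t→a is +7, a→i is +8, g→p is +9 — the shift increases by 1 each position. Each letter shifts forward by (position + 6), i.e. 6, 7, 8, … — the shift grows by one for each successive letter.
On spice: s+6=y, p+7=w, i+8=q, c+9=l, e+10=o.

ywqlo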